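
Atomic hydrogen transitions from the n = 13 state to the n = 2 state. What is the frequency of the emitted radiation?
8.030e+14 Hz

First, find the transition energy:
E_13 = -13.6057 / 13² = -0.0805071 eV
E_2 = -13.6057 / 2² = -3.4014250 eV
|ΔE| = |E_2 - E_13| = 3.3209179 eV

Convert to Joules: E = 3.3209179 eV × (1.602177 × 10⁻¹⁹ J/eV) = 5.32070e-19 J

Using E = hf:
f = E/h = 5.32070e-19 J / (6.62607 × 10⁻³⁴ J·s)
f = 8.030e+14 Hz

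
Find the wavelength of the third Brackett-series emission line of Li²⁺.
240.549 nm

The lines of a series are numbered from the longest wavelength (smallest ΔE) outward; the third line is the transition from n = n_f + 3 to n_f.
The Brackett series has all transitions ending at n_f = 4.

For Li²⁺ (Z = 3), the third line (γ-line) is the jump from n = 7 to n = 4:
E_7 = -13.6057 × 3² / 7² = -2.4990061 eV
E_4 = -13.6057 × 3² / 4² = -7.6532063 eV
ΔE = E_7 - E_4 = 5.1542002 eV

λ = hc/E = 1239.84 eV·nm / 5.1542002 eV
λ = 240.549 nm

This is the γ-line of the Brackett series in Li²⁺.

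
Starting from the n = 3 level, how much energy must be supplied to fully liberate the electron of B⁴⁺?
37.7936 eV

The ionization energy is the energy needed to remove the electron completely (n → ∞).

For a hydrogen-like ion with Z = 5, E_n = -13.6057 Z² / n² eV.

At n = 3: E_3 = -13.6057 × 5² / 3² = -37.7936111 eV
At n = ∞: E_∞ = 0 eV

Ionization energy = E_∞ - E_3 = 0 - (-37.7936111) = 37.7936111 eV
Ionization energy ≈ 37.7936 eV

This is also called the binding energy of the electron in state n = 3.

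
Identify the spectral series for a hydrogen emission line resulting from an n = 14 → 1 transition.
Lyman series

The spectral series in hydrogen are named based on the final (lower) energy level:
- Lyman series: n_final = 1 (ultraviolet)
- Balmer series: n_final = 2 (visible/near-UV)
- Paschen series: n_final = 3 (infrared)
- Brackett series: n_final = 4 (infrared)
- Pfund series: n_final = 5 (far infrared)

Since this transition ends at n = 1, it belongs to the Lyman series.

For reference, this 14 → 1 line has photon energy
ΔE = 13.6057 eV × (1/1² - 1/14²) = 13.5363 eV,
corresponding to wavelength λ = hc/ΔE = 1239.84 eV·nm / 13.5363 eV = 91.59 nm in the ultraviolet region.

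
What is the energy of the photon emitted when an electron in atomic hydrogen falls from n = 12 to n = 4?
0.755872 eV

The energy levels are E_n = -13.6057 eV / n².

Energy at n = 12: E_12 = -13.6057 / 12² = -0.094484028 eV
Energy at n = 4: E_4 = -13.6057 / 4² = -0.850356250 eV

For emission (electron falling to lower state), the photon energy is:
E_photon = E_12 - E_4 = |-0.094484028 - (-0.850356250)|
E_photon = 0.755872 eV

This energy is carried away by the emitted photon.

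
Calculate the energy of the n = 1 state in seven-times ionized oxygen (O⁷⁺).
-870.76480 eV

For hydrogen-like ions, the energy levels scale with Z²:
E_n = -13.6057 Z² / n² eV

For O⁷⁺ (Z = 8) at n = 1:
E_1 = -13.6057 × 8² / 1²
E_1 = -13.6057 × 64 / 1
E_1 = -870.7648 / 1
E_1 = -870.76480 eV

The energy is 64 times more negative than hydrogen at the same n due to the stronger nuclear charge.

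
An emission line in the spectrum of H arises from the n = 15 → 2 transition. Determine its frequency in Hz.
8.07840e+14 Hz

First, find the transition energy:
E_15 = -13.6057 / 15² = -0.06046978 eV
E_2 = -13.6057 / 2² = -3.40142500 eV
|ΔE| = |E_2 - E_15| = 3.34095522 eV

Convert to Joules: E = 3.34095522 eV × (1.602177 × 10⁻¹⁹ J/eV) = 5.3528016e-19 J

Using E = hf:
f = E/h = 5.3528016e-19 J / (6.62607 × 10⁻³⁴ J·s)
f = 8.07840e+14 Hz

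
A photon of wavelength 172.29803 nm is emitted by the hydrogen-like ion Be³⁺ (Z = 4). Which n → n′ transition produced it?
n = 12 → n = 5

First, find the photon energy from the wavelength (hc = 1239.84 eV·nm):
E = hc/λ = 1239.84 eV·nm / 172.29803 nm = 7.1959035 eV

The energy levels of Be³⁺ satisfy E_n = -13.6057 × 4² / n² eV, so an emission n_i → n_f releases
ΔE = 13.6057 × 4² × (1/n_f² − 1/n_i²) eV.

Setting ΔE equal to the photon energy:
1/n_f² − 1/n_i² = 7.1959035 / (13.6057 × 4²) = 0.033055555

Since 1/n_i² must be positive, we need 1/n_f² > 0.033055555, i.e. n_f ≤ 5. For each allowed n_f, solve n_i = (1/n_f² − 0.033055555)^(−1/2) and check whether it is a whole number:
  n_f = 1: 1/n_i² = 1.000000000 − 0.033055555 = 0.966944445 → n_i = 1.017  (not an integer) ✗
  n_f = 2: 1/n_i² = 0.250000000 − 0.033055555 = 0.216944445 → n_i = 2.147  (not an integer) ✗
  n_f = 3: 1/n_i² = 0.111111111 − 0.033055555 = 0.078055556 → n_i = 3.579  (not an integer) ✗
  n_f = 4: 1/n_i² = 0.062500000 − 0.033055555 = 0.029444445 → n_i = 5.828  (not an integer) ✗
  n_f = 5: 1/n_i² = 0.040000000 − 0.033055555 = 0.006944445 → n_i = 12.000  → integer, n_i = 12 ✓

Only n_f = 5 gives an integer upper level, n_i = 12.

The transition is from n = 12 to n = 5 (emission).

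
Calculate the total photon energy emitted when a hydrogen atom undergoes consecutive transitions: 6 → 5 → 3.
1.1338 eV

The energy levels of hydrogen are E_n = -13.6057 / n² eV.

First transition (6 → 5):
ΔE₁ = |E_5 - E_6|
ΔE₁ = |-0.5442280000 - (-0.3779361111)| = 0.1662919 eV

Second transition (5 → 3):
ΔE₂ = |E_3 - E_5|
ΔE₂ = |-1.5117444444 - (-0.5442280000)| = 0.9675164 eV

Total energy released:
E_total = ΔE₁ + ΔE₂ = 0.1662919 + 0.9675164 = 1.1338 eV

Note: This equals the direct transition 6 → 3: 1.1338 eV ✓
Energy is conserved regardless of the path taken.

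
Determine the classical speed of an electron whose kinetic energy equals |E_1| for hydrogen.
2.1877e+06 m/s (or 0.729736% of c)

The binding energy at n = 1 for hydrogen is:
E_1 = -13.6057/1² = -13.60570000 eV
|E_1| = 13.60570000 eV

Convert to Joules:
KE = 13.60570000 eV × (1.602177 × 10⁻¹⁹ J/eV) = 2.179874e-18 J

Using KE = ½mv²:
v = √(2·KE/m_e)
v = √(2 × 2.179874e-18 J / 9.10938 × 10⁻³¹ kg)
v = 2.1877e+06 m/s

This is approximately 0.729736% the speed of light.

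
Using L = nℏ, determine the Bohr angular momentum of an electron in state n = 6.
6.3274e-34 J·s (or 6ℏ)

In the Bohr model, angular momentum is quantized:
L = nℏ

where ℏ = h/(2π) = 1.054572e-34 J·s

For n = 6:
L = 6 × 1.054572e-34 J·s
L = 6.3274e-34 J·s

This can also be written as L = 6ℏ.
The angular momentum is an integer multiple of the reduced Planck constant.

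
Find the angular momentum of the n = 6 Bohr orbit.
6.33e-34 J·s (or 6ℏ)

In the Bohr model, angular momentum is quantized:
L = nℏ

where ℏ = h/(2π) = 1.0546e-34 J·s

For n = 6:
L = 6 × 1.0546e-34 J·s
L = 6.33e-34 J·s

This can also be written as L = 6ℏ.
The angular momentum is an integer multiple of the reduced Planck constant.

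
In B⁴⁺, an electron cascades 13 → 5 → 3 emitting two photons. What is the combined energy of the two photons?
35.78093 eV

The energy levels of B⁴⁺ are E_n = -13.6057 × 5² / n² eV.

First transition (13 → 5):
ΔE₁ = |E_5 - E_13|
ΔE₁ = |-13.60570000000 - (-2.01267751479)| = 11.59302249 eV

Second transition (5 → 3):
ΔE₂ = |E_3 - E_5|
ΔE₂ = |-37.79361111111 - (-13.60570000000)| = 24.18791111 eV

Total energy released:
E_total = ΔE₁ + ΔE₂ = 11.59302249 + 24.18791111 = 35.78093 eV

Note: This equals the direct transition 13 → 3: 35.78093 eV ✓
Energy is conserved regardless of the path taken.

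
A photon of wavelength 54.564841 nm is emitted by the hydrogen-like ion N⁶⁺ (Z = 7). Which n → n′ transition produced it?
n = 13 → n = 5

First, find the photon energy from the wavelength (hc = 1239.84 eV·nm):
E = hc/λ = 1239.84 eV·nm / 54.564841 nm = 22.722324 eV

The energy levels of N⁶⁺ satisfy E_n = -13.6057 × 7² / n² eV, so an emission n_i → n_f releases
ΔE = 13.6057 × 7² × (1/n_f² − 1/n_i²) eV.

Setting ΔE equal to the photon energy:
1/n_f² − 1/n_i² = 22.722324 / (13.6057 × 7²) = 0.034082840

Since 1/n_i² must be positive, we need 1/n_f² > 0.034082840, i.e. n_f ≤ 5. For each allowed n_f, solve n_i = (1/n_f² − 0.034082840)^(−1/2) and check whether it is a whole number:
  n_f = 1: 1/n_i² = 1.000000000 − 0.034082840 = 0.965917160 → n_i = 1.017  (not an integer) ✗
  n_f = 2: 1/n_i² = 0.250000000 − 0.034082840 = 0.215917160 → n_i = 2.152  (not an integer) ✗
  n_f = 3: 1/n_i² = 0.111111111 − 0.034082840 = 0.077028271 → n_i = 3.603  (not an integer) ✗
  n_f = 4: 1/n_i² = 0.062500000 − 0.034082840 = 0.028417160 → n_i = 5.932  (not an integer) ✗
  n_f = 5: 1/n_i² = 0.040000000 − 0.034082840 = 0.005917160 → n_i = 13.000  → integer, n_i = 13 ✓

Only n_f = 5 gives an integer upper level, n_i = 13.

The transition is from n = 13 to n = 5 (emission).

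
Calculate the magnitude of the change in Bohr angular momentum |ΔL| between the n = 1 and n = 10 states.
9.49115e-34 J·s (or 9ℏ)

In the Bohr model, L_n = nℏ where ℏ = 1.0545718e-34 J·s.

L_10 = 10ℏ = 1.0545718e-33 J·s
L_1 = 1ℏ = 1.0545718e-34 J·s

ΔL = L_10 - L_1 = (10 - 1)ℏ = 9ℏ
ΔL = 9 × 1.0545718e-34 J·s = 9.49115e-34 J·s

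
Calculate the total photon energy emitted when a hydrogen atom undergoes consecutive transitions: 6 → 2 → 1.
13.2278 eV

The energy levels of hydrogen are E_n = -13.6057 / n² eV.

First transition (6 → 2):
ΔE₁ = |E_2 - E_6|
ΔE₁ = |-3.4014250000 - (-0.3779361111)| = 3.0234889 eV

Second transition (2 → 1):
ΔE₂ = |E_1 - E_2|
ΔE₂ = |-13.6057000000 - (-3.4014250000)| = 10.2042750 eV

Total energy released:
E_total = ΔE₁ + ΔE₂ = 3.0234889 + 10.2042750 = 13.2278 eV

Note: This equals the direct transition 6 → 1: 13.2278 eV ✓
Energy is conserved regardless of the path taken.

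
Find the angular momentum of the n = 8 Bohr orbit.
8.44e-34 J·s (or 8ℏ)

In the Bohr model, angular momentum is quantized:
L = nℏ

where ℏ = h/(2π) = 1.0546e-34 J·s

For n = 8:
L = 8 × 1.0546e-34 J·s
L = 8.44e-34 J·s

This can also be written as L = 8ℏ.
The angular momentum is an integer multiple of the reduced Planck constant.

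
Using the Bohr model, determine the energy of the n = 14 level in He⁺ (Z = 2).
-0.278 eV

For hydrogen-like ions, the energy levels scale with Z²:
E_n = -13.6057 Z² / n² eV

For He⁺ (Z = 2) at n = 14:
E_14 = -13.6057 × 2² / 14²
E_14 = -13.6057 × 4 / 196
E_14 = -54.4228 / 196
E_14 = -0.278 eV

The energy is 4 times more negative than hydrogen at the same n due to the stronger nuclear charge.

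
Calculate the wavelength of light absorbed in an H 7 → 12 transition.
6768.30186 nm

First, find the transition energy using E_n = -13.6057 / n² eV:
E_7 = -13.6057 / 7² = -0.27766734694 eV
E_12 = -13.6057 / 12² = -0.09448402778 eV

Photon energy: |ΔE| = |E_12 - E_7| = 0.18318331916 eV

Convert to wavelength using E = hc/λ with hc = 1239.84 eV·nm:
λ = hc/E = 1239.84 eV·nm / 0.18318331916 eV
λ = 6768.30186 nm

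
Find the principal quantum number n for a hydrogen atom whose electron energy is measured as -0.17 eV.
n = 9

The exact energy levels follow E_n = -13.6057 eV / n².

The measured value (-0.17 eV) is reported to only 2 significant figures, so we must test candidate n values and see which one matches to that precision.

Candidate energies:
  n = 7:  E = -13.6057/7² = -0.277667 eV
  n = 8:  E = -13.6057/8² = -0.212589 eV
  n = 9:  E = -13.6057/9² = -0.167972 eV  ← matches
  n = 10:  E = -13.6057/10² = -0.136057 eV
  n = 11:  E = -13.6057/11² = -0.112444 eV

Checking against the measurement of -0.17 eV (2 sig figs), only n = 9 agrees:
E_9 = -0.167972 eV, which rounds to -0.17 eV ✓

Therefore n = 9.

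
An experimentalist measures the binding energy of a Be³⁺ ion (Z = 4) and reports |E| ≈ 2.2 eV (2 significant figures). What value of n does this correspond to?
n = 10

The exact energy levels follow E_n = -13.6057 Z² / n² eV with Z = 4.

The measured value (-2.2 eV) is reported to only 2 significant figures, so we must test candidate n values and see which one matches to that precision.

Candidate energies:
  n = 8:  E = -13.6057 × 4² / 8² = -3.40143 eV
  n = 9:  E = -13.6057 × 4² / 9² = -2.68755 eV
  n = 10:  E = -13.6057 × 4² / 10² = -2.17691 eV  ← matches
  n = 11:  E = -13.6057 × 4² / 11² = -1.79910 eV
  n = 12:  E = -13.6057 × 4² / 12² = -1.51174 eV

Checking against the measurement of -2.2 eV (2 sig figs), only n = 10 agrees:
E_10 = -2.17691 eV, which rounds to -2.2 eV ✓

Therefore n = 10.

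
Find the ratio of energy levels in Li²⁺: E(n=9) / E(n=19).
4.4568

Using E_n = -13.6057 Z² / n² eV with Z = 3:

E_9 = -13.6057 × 3² / 9² = -122.4513 / 81 = -1.5117444444 eV
E_19 = -13.6057 × 3² / 19² = -122.4513 / 361 = -0.3392002770 eV

The ratio is:
E_9/E_19 = (-1.5117444444) / (-0.3392002770)
E_9/E_19 = (-122.4513/81) / (-122.4513/361)
E_9/E_19 = 361/81
E_9/E_19 = 4.4568
(Note: the Z² factors cancel in the ratio.)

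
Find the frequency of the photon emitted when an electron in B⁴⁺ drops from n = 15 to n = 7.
1.3130e+15 Hz

First, find the transition energy:
E_15 = -13.6057 × 5² / 15² = -1.5117444 eV
E_7 = -13.6057 × 5² / 7² = -6.9416837 eV
|ΔE| = |E_7 - E_15| = 5.4299393 eV

Convert to Joules: E = 5.4299393 eV × (1.602177 × 10⁻¹⁹ J/eV) = 8.699724e-19 J

Using E = hf:
f = E/h = 8.699724e-19 J / (6.62607 × 10⁻³⁴ J·s)
f = 1.3130e+15 Hz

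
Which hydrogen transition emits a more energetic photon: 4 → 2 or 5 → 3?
4 → 2

Calculate the energy for each transition:

Transition 4 → 2:
ΔE₁ = |E_2 - E_4| = |-13.6057/2² - (-13.6057/4²)|
ΔE₁ = |-3.40142500 - (-0.85035625)| = 2.55107 eV

Transition 5 → 3:
ΔE₂ = |E_3 - E_5| = |-13.6057/3² - (-13.6057/5²)|
ΔE₂ = |-1.51174444 - (-0.54422800)| = 0.96752 eV

Since 2.55107 eV > 0.96752 eV, the transition 4 → 2 emits the more energetic photon.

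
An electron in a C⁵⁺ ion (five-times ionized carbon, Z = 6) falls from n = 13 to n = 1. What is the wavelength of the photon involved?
2.54636 nm

First, find the transition energy using E_n = -13.6057 Z² / n² eV:
E_13 = -13.6057 × 6² / 13² = -2.8982556 eV
E_1 = -13.6057 × 6² / 1² = -489.8052000 eV

Photon energy: |ΔE| = |E_1 - E_13| = 486.9069444 eV

Convert to wavelength using E = hc/λ with hc = 1239.84 eV·nm:
λ = hc/E = 1239.84 eV·nm / 486.9069444 eV
λ = 2.54636 nm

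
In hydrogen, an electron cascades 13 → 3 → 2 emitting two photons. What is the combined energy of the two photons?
3.3209 eV

The energy levels of hydrogen are E_n = -13.6057 / n² eV.

First transition (13 → 3):
ΔE₁ = |E_3 - E_13|
ΔE₁ = |-1.5117444444 - (-0.0805071006)| = 1.4312373 eV

Second transition (3 → 2):
ΔE₂ = |E_2 - E_3|
ΔE₂ = |-3.4014250000 - (-1.5117444444)| = 1.8896806 eV

Total energy released:
E_total = ΔE₁ + ΔE₂ = 1.4312373 + 1.8896806 = 3.3209 eV

Note: This equals the direct transition 13 → 2: 3.3209 eV ✓
Energy is conserved regardless of the path taken.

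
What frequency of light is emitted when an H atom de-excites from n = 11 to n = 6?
6.4196e+13 Hz

First, find the transition energy:
E_11 = -13.6057 / 11² = -0.11244380 eV
E_6 = -13.6057 / 6² = -0.37793611 eV
|ΔE| = |E_6 - E_11| = 0.26549231 eV

Convert to Joules: E = 0.26549231 eV × (1.602177 × 10⁻¹⁹ J/eV) = 4.253657e-20 J

Using E = hf:
f = E/h = 4.253657e-20 J / (6.62607 × 10⁻³⁴ J·s)
f = 6.4196e+13 Hz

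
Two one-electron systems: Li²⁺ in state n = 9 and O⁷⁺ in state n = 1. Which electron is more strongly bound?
O⁷⁺ at n = 1 (E = -870.7648 eV)

Using E_n = -13.6057 Z² / n² eV:

Li²⁺ (Z = 3) at n = 9:
E = -13.6057 × 3² / 9² = -13.6057 × 9 / 81 = -1.5117444 eV

O⁷⁺ (Z = 8) at n = 1:
E = -13.6057 × 8² / 1² = -13.6057 × 64 / 1 = -870.7648000 eV

Since -870.7648000 eV < -1.5117444 eV,
O⁷⁺ at n = 1 is more tightly bound (requires more energy to ionize).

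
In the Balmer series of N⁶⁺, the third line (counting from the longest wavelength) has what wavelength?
8.856 nm

The lines of a series are numbered from the longest wavelength (smallest ΔE) outward; the third line is the transition from n = n_f + 3 to n_f.
The Balmer series has all transitions ending at n_f = 2.

For N⁶⁺ (Z = 7), the third line (γ-line) is the jump from n = 5 to n = 2:
E_5 = -13.6057 × 7² / 5² = -26.66717 eV
E_2 = -13.6057 × 7² / 2² = -166.66983 eV
ΔE = E_5 - E_2 = 140.00266 eV

λ = hc/E = 1239.84 eV·nm / 140.00266 eV
λ = 8.856 nm

This is the γ-line of the Balmer series in N⁶⁺.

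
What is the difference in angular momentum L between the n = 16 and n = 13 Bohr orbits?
3.16e-34 J·s (or 3ℏ)

In the Bohr model, L_n = nℏ where ℏ = 1.0546e-34 J·s.

L_16 = 16ℏ = 1.6874e-33 J·s
L_13 = 13ℏ = 1.3710e-33 J·s

ΔL = L_16 - L_13 = (16 - 13)ℏ = 3ℏ
ΔL = 3 × 1.0546e-34 J·s = 3.16e-34 J·s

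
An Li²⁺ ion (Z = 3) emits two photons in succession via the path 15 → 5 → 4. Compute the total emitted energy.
7.109 eV

The energy levels of Li²⁺ are E_n = -13.6057 × 3² / n² eV.

First transition (15 → 5):
ΔE₁ = |E_5 - E_15|
ΔE₁ = |-4.898052000 - (-0.544228000)| = 4.353824 eV

Second transition (5 → 4):
ΔE₂ = |E_4 - E_5|
ΔE₂ = |-7.653206250 - (-4.898052000)| = 2.755154 eV

Total energy released:
E_total = ΔE₁ + ΔE₂ = 4.353824 + 2.755154 = 7.109 eV

Note: This equals the direct transition 15 → 4: 7.109 eV ✓
Energy is conserved regardless of the path taken.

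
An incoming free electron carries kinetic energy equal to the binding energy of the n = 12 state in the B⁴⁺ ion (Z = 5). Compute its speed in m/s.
9.115e+05 m/s (or 0.3041% of c)

The binding energy at n = 12 for B⁴⁺ is:
E_12 = -13.6057 × 5²/12² = -2.362101 eV
|E_12| = 2.362101 eV

Convert to Joules:
KE = 2.362101 eV × (1.602177 × 10⁻¹⁹ J/eV) = 3.78450e-19 J

Using KE = ½mv²:
v = √(2·KE/m_e)
v = √(2 × 3.78450e-19 J / 9.10938 × 10⁻³¹ kg)
v = 9.115e+05 m/s

This is approximately 0.3041% the speed of light.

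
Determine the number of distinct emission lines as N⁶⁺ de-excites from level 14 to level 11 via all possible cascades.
6

The electron can occupy levels n = 11, 12, ..., 14 during de-excitation — that is m = 14 - 11 + 1 = 4 distinct levels.

The number of distinct spectral lines equals the number of ways to choose 2 of these m levels (each pair gives one possible emission transition):

Number of lines = m(m-1)/2 = 4×3/2 = 6

These correspond to all possible transitions between the 4 levels:
14 → 13, 14 → 12, 14 → 11, 13 → 12, 13 → 11, 12 → 11

Each transition produces a photon with a unique energy (and thus wavelength). This count does not depend on Z.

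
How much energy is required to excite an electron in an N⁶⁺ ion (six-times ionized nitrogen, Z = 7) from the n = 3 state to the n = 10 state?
67.4087 eV

The energy levels of a hydrogen-like atom are E_n = -13.6057 Z² eV / n².

Energy at n = 3: E_3 = -13.6057 × 7² / 3² = -74.0754778 eV
Energy at n = 10: E_10 = -13.6057 × 7² / 10² = -6.6667930 eV

The excitation energy is the difference:
ΔE = E_10 - E_3
ΔE = -6.6667930 - (-74.0754778)
ΔE = 67.4087 eV

Since this is positive, energy must be absorbed (photon absorption).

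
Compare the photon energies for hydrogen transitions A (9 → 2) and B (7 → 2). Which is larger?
9 → 2

Calculate the energy for each transition:

Transition 9 → 2:
ΔE₁ = |E_2 - E_9| = |-13.6057/2² - (-13.6057/9²)|
ΔE₁ = |-3.40142500 - (-0.16797160)| = 3.23345 eV

Transition 7 → 2:
ΔE₂ = |E_2 - E_7| = |-13.6057/2² - (-13.6057/7²)|
ΔE₂ = |-3.40142500 - (-0.27766735)| = 3.12376 eV

Since 3.23345 eV > 3.12376 eV, the transition 9 → 2 emits the more energetic photon.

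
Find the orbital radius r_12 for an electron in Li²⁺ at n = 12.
2.540051 nm (or 25.400506 Å)

The Bohr radius formula is:
r_n = n² a₀ / Z

where a₀ = 0.052917721 nm is the Bohr radius.

For Li²⁺ (Z = 3) at n = 12:
r_12 = 12² × 0.052917721 nm / 3
r_12 = 144 × 0.052917721 nm / 3
r_12 = 7.6201518 nm / 3
r_12 = 2.540051 nm

The electron orbits at approximately 2.540051 nm from the nucleus.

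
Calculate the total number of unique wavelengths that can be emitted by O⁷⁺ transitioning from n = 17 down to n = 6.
66

The electron can occupy levels n = 6, 7, ..., 17 during de-excitation — that is m = 17 - 6 + 1 = 12 distinct levels.

The number of distinct spectral lines equals the number of ways to choose 2 of these m levels (each pair gives one possible emission transition):

Number of lines = m(m-1)/2 = 12×11/2 = 66

These correspond to all possible transitions between the 12 levels:
17 → 16, 17 → 15, 17 → 14, 17 → 13, 17 → 12, 17 → 11, 17 → 10, 17 → 9...

Each transition produces a photon with a unique energy (and thus wavelength). This count does not depend on Z.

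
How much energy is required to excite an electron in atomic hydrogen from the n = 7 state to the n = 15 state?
0.217 eV

The energy levels of a hydrogen-like atom are E_n = -13.6057 eV / n².

Energy at n = 7: E_7 = -13.6057 / 7² = -0.277667 eV
Energy at n = 15: E_15 = -13.6057 / 15² = -0.060470 eV

The excitation energy is the difference:
ΔE = E_15 - E_7
ΔE = -0.060470 - (-0.277667)
ΔE = 0.217 eV

Since this is positive, energy must be absorbed (photon absorption).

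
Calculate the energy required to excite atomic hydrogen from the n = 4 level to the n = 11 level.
0.738 eV

The energy levels of a hydrogen-like atom are E_n = -13.6057 eV / n².

Energy at n = 4: E_4 = -13.6057 / 4² = -0.850356 eV
Energy at n = 11: E_11 = -13.6057 / 11² = -0.112444 eV

The excitation energy is the difference:
ΔE = E_11 - E_4
ΔE = -0.112444 - (-0.850356)
ΔE = 0.738 eV

Since this is positive, energy must be absorbed (photon absorption).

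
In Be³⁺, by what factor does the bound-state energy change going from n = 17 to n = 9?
3.57

Using E_n = -13.6057 Z² / n² eV with Z = 4:

E_9 = -13.6057 × 4² / 9² = -217.6912 / 81 = -2.68754568 eV
E_17 = -13.6057 × 4² / 17² = -217.6912 / 289 = -0.75325675 eV

The ratio is:
E_9/E_17 = (-2.68754568) / (-0.75325675)
E_9/E_17 = (-217.6912/81) / (-217.6912/289)
E_9/E_17 = 289/81
E_9/E_17 = 3.57
(Note: the Z² factors cancel in the ratio.)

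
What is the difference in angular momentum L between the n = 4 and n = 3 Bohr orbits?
1.0546e-34 J·s (or 1ℏ)

In the Bohr model, L_n = nℏ where ℏ = 1.054572e-34 J·s.

L_4 = 4ℏ = 4.218288e-34 J·s
L_3 = 3ℏ = 3.163716e-34 J·s

ΔL = L_4 - L_3 = (4 - 3)ℏ = 1ℏ
ΔL = 1 × 1.054572e-34 J·s = 1.0546e-34 J·s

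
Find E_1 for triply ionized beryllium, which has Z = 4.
-217.6912 eV

For hydrogen-like ions, the energy levels scale with Z²:
E_n = -13.6057 Z² / n² eV

For Be³⁺ (Z = 4) at n = 1:
E_1 = -13.6057 × 4² / 1²
E_1 = -13.6057 × 16 / 1
E_1 = -217.6912 / 1
E_1 = -217.6912 eV

The energy is 16 times more negative than hydrogen at the same n due to the stronger nuclear charge.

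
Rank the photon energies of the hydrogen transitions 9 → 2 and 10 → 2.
10 → 2

Calculate the energy for each transition:

Transition 9 → 2:
ΔE₁ = |E_2 - E_9| = |-13.6057/2² - (-13.6057/9²)|
ΔE₁ = |-3.4014250000 - (-0.1679716049)| = 3.2334534 eV

Transition 10 → 2:
ΔE₂ = |E_2 - E_10| = |-13.6057/2² - (-13.6057/10²)|
ΔE₂ = |-3.4014250000 - (-0.1360570000)| = 3.2653680 eV

Since 3.2653680 eV > 3.2334534 eV, the transition 10 → 2 emits the more energetic photon.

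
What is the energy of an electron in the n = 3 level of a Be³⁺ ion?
-24.187911 eV

For hydrogen-like ions, the energy levels scale with Z²:
E_n = -13.6057 Z² / n² eV

For Be³⁺ (Z = 4) at n = 3:
E_3 = -13.6057 × 4² / 3²
E_3 = -13.6057 × 16 / 9
E_3 = -217.6912 / 9
E_3 = -24.187911 eV

The energy is 16 times more negative than hydrogen at the same n due to the stronger nuclear charge.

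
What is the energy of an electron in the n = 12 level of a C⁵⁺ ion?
-3.40143 eV

For hydrogen-like ions, the energy levels scale with Z²:
E_n = -13.6057 Z² / n² eV

For C⁵⁺ (Z = 6) at n = 12:
E_12 = -13.6057 × 6² / 12²
E_12 = -13.6057 × 36 / 144
E_12 = -489.8052 / 144
E_12 = -3.40143 eV

The energy is 36 times more negative than hydrogen at the same n due to the stronger nuclear charge.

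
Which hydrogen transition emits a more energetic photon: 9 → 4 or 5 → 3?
5 → 3

Calculate the energy for each transition:

Transition 9 → 4:
ΔE₁ = |E_4 - E_9| = |-13.6057/4² - (-13.6057/9²)|
ΔE₁ = |-0.8503562500 - (-0.1679716049)| = 0.6823846 eV

Transition 5 → 3:
ΔE₂ = |E_3 - E_5| = |-13.6057/3² - (-13.6057/5²)|
ΔE₂ = |-1.5117444444 - (-0.5442280000)| = 0.9675164 eV

Since 0.9675164 eV > 0.6823846 eV, the transition 5 → 3 emits the more energetic photon.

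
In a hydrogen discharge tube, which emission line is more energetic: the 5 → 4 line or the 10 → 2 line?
10 → 2

Calculate the energy for each transition:

Transition 5 → 4:
ΔE₁ = |E_4 - E_5| = |-13.6057/4² - (-13.6057/5²)|
ΔE₁ = |-0.8503562500 - (-0.5442280000)| = 0.3061283 eV

Transition 10 → 2:
ΔE₂ = |E_2 - E_10| = |-13.6057/2² - (-13.6057/10²)|
ΔE₂ = |-3.4014250000 - (-0.1360570000)| = 3.2653680 eV

Since 3.2653680 eV > 0.3061283 eV, the transition 10 → 2 emits the more energetic photon.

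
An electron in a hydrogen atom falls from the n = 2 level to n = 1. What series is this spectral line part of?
Lyman series

The spectral series in hydrogen are named based on the final (lower) energy level:
- Lyman series: n_final = 1 (ultraviolet)
- Balmer series: n_final = 2 (visible/near-UV)
- Paschen series: n_final = 3 (infrared)
- Brackett series: n_final = 4 (infrared)
- Pfund series: n_final = 5 (far infrared)

Since this transition ends at n = 1, it belongs to the Lyman series.

For reference, this 2 → 1 line has photon energy
ΔE = 13.6057 eV × (1/1² - 1/2²) = 10.20427500 eV,
corresponding to wavelength λ = hc/ΔE = 1239.84 eV·nm / 10.20427500 eV = 121.50202 nm in the ultraviolet region.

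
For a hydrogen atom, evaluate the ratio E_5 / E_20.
16.000

Using E_n = -13.6057 Z² / n² eV with Z = 1:

E_5 = -13.6057 / 5² = -13.6057 / 25 = -0.544228000 eV
E_20 = -13.6057 / 20² = -13.6057 / 400 = -0.034014250 eV

The ratio is:
E_5/E_20 = (-0.544228000) / (-0.034014250)
E_5/E_20 = (-13.6057/25) / (-13.6057/400)
E_5/E_20 = 400/25
E_5/E_20 = 16.000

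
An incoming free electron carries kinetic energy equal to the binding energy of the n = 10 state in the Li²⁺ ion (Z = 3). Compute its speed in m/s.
6.563e+05 m/s (or 0.21892% of c)

The binding energy at n = 10 for Li²⁺ is:
E_10 = -13.6057 × 3²/10² = -1.2245130 eV
|E_10| = 1.2245130 eV

Convert to Joules:
KE = 1.2245130 eV × (1.602177 × 10⁻¹⁹ J/eV) = 1.96189e-19 J

Using KE = ½mv²:
v = √(2·KE/m_e)
v = √(2 × 1.96189e-19 J / 9.10938 × 10⁻³¹ kg)
v = 6.563e+05 m/s

This is approximately 0.21892% the speed of light.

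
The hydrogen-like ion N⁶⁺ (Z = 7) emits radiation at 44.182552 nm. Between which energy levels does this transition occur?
n = 7 → n = 4

First, find the photon energy from the wavelength (hc = 1239.84 eV·nm):
E = hc/λ = 1239.84 eV·nm / 44.182552 nm = 28.061756 eV

The energy levels of N⁶⁺ satisfy E_n = -13.6057 × 7² / n² eV, so an emission n_i → n_f releases
ΔE = 13.6057 × 7² × (1/n_f² − 1/n_i²) eV.

Setting ΔE equal to the photon energy:
1/n_f² − 1/n_i² = 28.061756 / (13.6057 × 7²) = 0.042091836

Since 1/n_i² must be positive, we need 1/n_f² > 0.042091836, i.e. n_f ≤ 4. For each allowed n_f, solve n_i = (1/n_f² − 0.042091836)^(−1/2) and check whether it is a whole number:
  n_f = 1: 1/n_i² = 1.000000000 − 0.042091836 = 0.957908164 → n_i = 1.022  (not an integer) ✗
  n_f = 2: 1/n_i² = 0.250000000 − 0.042091836 = 0.207908164 → n_i = 2.193  (not an integer) ✗
  n_f = 3: 1/n_i² = 0.111111111 − 0.042091836 = 0.069019275 → n_i = 3.806  (not an integer) ✗
  n_f = 4: 1/n_i² = 0.062500000 − 0.042091836 = 0.020408164 → n_i = 7.000  → integer, n_i = 7 ✓

Only n_f = 4 gives an integer upper level, n_i = 7.

The transition is from n = 7 to n = 4 (emission).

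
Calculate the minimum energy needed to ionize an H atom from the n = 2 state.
3.401425 eV

The ionization energy is the energy needed to remove the electron completely (n → ∞).

For hydrogen, E_n = -13.6057 eV / n².

At n = 2: E_2 = -13.6057 / 2² = -3.401425000 eV
At n = ∞: E_∞ = 0 eV

Ionization energy = E_∞ - E_2 = 0 - (-3.401425000) = 3.401425000 eV
Ionization energy ≈ 3.401425 eV

This is also called the binding energy of the electron in state n = 2.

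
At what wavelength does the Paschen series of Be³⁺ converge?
51.25866 nm

The series limit corresponds to the transition from n = ∞ to n = 3.
This is the highest energy (shortest wavelength) transition in the Paschen series.

E_∞ = 0 eV
E_3 = -13.6057 × 4² / 3² = -24.1879111 eV

Energy at series limit:
ΔE = E_∞ - E_3 = 0 - (-24.1879111) = 24.1879111 eV
λ = hc/E = 1239.84 eV·nm / 24.1879111 eV = 51.25866 nm

This energy equals the ionization energy from the n = 3 state of Be³⁺.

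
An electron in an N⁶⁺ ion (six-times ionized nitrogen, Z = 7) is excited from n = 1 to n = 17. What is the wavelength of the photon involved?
1.866 nm

First, find the transition energy using E_n = -13.6057 Z² / n² eV:
E_1 = -13.6057 × 7² / 1² = -666.67930 eV
E_17 = -13.6057 × 7² / 17² = -2.30685 eV

Photon energy: |ΔE| = |E_17 - E_1| = 664.37245 eV

Convert to wavelength using E = hc/λ with hc = 1239.84 eV·nm:
λ = hc/E = 1239.84 eV·nm / 664.37245 eV
λ = 1.866 nm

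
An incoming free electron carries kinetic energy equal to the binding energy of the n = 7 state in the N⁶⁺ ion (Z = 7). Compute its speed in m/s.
2.1877e+06 m/s (or 0.73% of c)

The binding energy at n = 7 for N⁶⁺ is:
E_7 = -13.6057 × 7²/7² = -13.605700 eV
|E_7| = 13.605700 eV

Convert to Joules:
KE = 13.605700 eV × (1.602177 × 10⁻¹⁹ J/eV) = 2.179874e-18 J

Using KE = ½mv²:
v = √(2·KE/m_e)
v = √(2 × 2.179874e-18 J / 9.10938 × 10⁻³¹ kg)
v = 2.1877e+06 m/s

This is approximately 0.73% the speed of light.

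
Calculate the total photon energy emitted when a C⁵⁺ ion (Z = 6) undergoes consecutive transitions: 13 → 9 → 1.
486.907 eV

The energy levels of C⁵⁺ are E_n = -13.6057 × 6² / n² eV.

First transition (13 → 9):
ΔE₁ = |E_9 - E_13|
ΔE₁ = |-6.046977778 - (-2.898255621)| = 3.148722 eV

Second transition (9 → 1):
ΔE₂ = |E_1 - E_9|
ΔE₂ = |-489.805200000 - (-6.046977778)| = 483.758222 eV

Total energy released:
E_total = ΔE₁ + ΔE₂ = 3.148722 + 483.758222 = 486.907 eV

Note: This equals the direct transition 13 → 1: 486.907 eV ✓
Energy is conserved regardless of the path taken.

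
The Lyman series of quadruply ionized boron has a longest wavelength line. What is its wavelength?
4.8601 nm

The longest wavelength corresponds to the smallest energy transition in the series.
The Lyman series has all transitions ending at n_f = 1.

For B⁴⁺ (Z = 5), the first line (α-line) is the jump from n = 2 to n = 1:
E_2 = -13.6057 × 5² / 2² = -85.035625 eV
E_1 = -13.6057 × 5² / 1² = -340.142500 eV
ΔE = E_2 - E_1 = 255.106875 eV

λ = hc/E = 1239.84 eV·nm / 255.106875 eV
λ = 4.8601 nm

This is the α-line of the Lyman series in B⁴⁺.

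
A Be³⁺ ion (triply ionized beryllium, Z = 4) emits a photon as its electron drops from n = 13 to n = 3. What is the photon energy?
22.90 eV

The energy levels are E_n = -13.6057 Z² eV / n².

Energy at n = 13: E_13 = -13.6057 × 4² / 13² = -1.28811 eV
Energy at n = 3: E_3 = -13.6057 × 4² / 3² = -24.18791 eV

For emission (electron falling to lower state), the photon energy is:
E_photon = E_13 - E_3 = |-1.28811 - (-24.18791)|
E_photon = 22.90 eV

This energy is carried away by the emitted photon.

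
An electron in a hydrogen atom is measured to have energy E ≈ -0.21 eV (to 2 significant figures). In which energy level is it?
n = 8

The exact energy levels follow E_n = -13.6057 eV / n².

The measured value (-0.21 eV) is reported to only 2 significant figures, so we must test candidate n values and see which one matches to that precision.

Candidate energies:
  n = 6:  E = -13.6057/6² = -0.37794 eV
  n = 7:  E = -13.6057/7² = -0.27767 eV
  n = 8:  E = -13.6057/8² = -0.21259 eV  ← matches
  n = 9:  E = -13.6057/9² = -0.16797 eV
  n = 10:  E = -13.6057/10² = -0.13606 eV

Checking against the measurement of -0.21 eV (2 sig figs), only n = 8 agrees:
E_8 = -0.21259 eV, which rounds to -0.21 eV ✓

Therefore n = 8.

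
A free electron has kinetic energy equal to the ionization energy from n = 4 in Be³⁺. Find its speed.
2.18769e+06 m/s (or 0.72974% of c)

The binding energy at n = 4 for Be³⁺ is:
E_4 = -13.6057 × 4²/4² = -13.6057000 eV
|E_4| = 13.6057000 eV

Convert to Joules:
KE = 13.6057000 eV × (1.602177 × 10⁻¹⁹ J/eV) = 2.1798740e-18 J

Using KE = ½mv²:
v = √(2·KE/m_e)
v = √(2 × 2.1798740e-18 J / 9.10938 × 10⁻³¹ kg)
v = 2.18769e+06 m/s

This is approximately 0.72974% the speed of light.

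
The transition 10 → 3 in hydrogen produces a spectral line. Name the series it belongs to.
Paschen series

The spectral series in hydrogen are named based on the final (lower) energy level:
- Lyman series: n_final = 1 (ultraviolet)
- Balmer series: n_final = 2 (visible/near-UV)
- Paschen series: n_final = 3 (infrared)
- Brackett series: n_final = 4 (infrared)
- Pfund series: n_final = 5 (far infrared)

Since this transition ends at n = 3, it belongs to the Paschen series.

For reference, this 10 → 3 line has photon energy
ΔE = 13.6057 eV × (1/3² - 1/10²) = 1.375687444 eV,
corresponding to wavelength λ = hc/ΔE = 1239.84 eV·nm / 1.375687444 eV = 901.25123 nm in the infrared region.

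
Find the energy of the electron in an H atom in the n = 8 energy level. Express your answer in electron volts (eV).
-0.212589 eV

The energy levels of a hydrogen-like atom are given by:
E_n = -13.6057 eV / n²

For n = 8:
E_8 = -13.6057 eV / 8²
E_8 = -13.6057 eV / 64
E_8 = -0.212589 eV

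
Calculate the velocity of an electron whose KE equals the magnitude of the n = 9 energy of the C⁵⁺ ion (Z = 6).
1.4585e+06 m/s (or 0.486% of c)

The binding energy at n = 9 for C⁵⁺ is:
E_9 = -13.6057 × 6²/9² = -6.0469778 eV
|E_9| = 6.0469778 eV

Convert to Joules:
KE = 6.0469778 eV × (1.602177 × 10⁻¹⁹ J/eV) = 9.688329e-19 J

Using KE = ½mv²:
v = √(2·KE/m_e)
v = √(2 × 9.688329e-19 J / 9.10938 × 10⁻³¹ kg)
v = 1.4585e+06 m/s

This is approximately 0.486% the speed of light.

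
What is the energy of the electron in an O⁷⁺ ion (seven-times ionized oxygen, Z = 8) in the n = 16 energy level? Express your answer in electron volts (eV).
-3.4014 eV

The energy levels of a hydrogen-like atom are given by:
E_n = -13.6057 Z² / n² eV  (with Z = 8 for O⁷⁺)

For n = 16:
E_16 = -13.6057 × 8² / 16²
E_16 = -13.6057 × 64 / 256
E_16 = -3.4014 eV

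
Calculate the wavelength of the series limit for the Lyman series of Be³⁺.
5.6954 nm

The series limit corresponds to the transition from n = ∞ to n = 1.
This is the highest energy (shortest wavelength) transition in the Lyman series.

E_∞ = 0 eV
E_1 = -13.6057 × 4² / 1² = -217.691200 eV

Energy at series limit:
ΔE = E_∞ - E_1 = 0 - (-217.691200) = 217.691200 eV
λ = hc/E = 1239.84 eV·nm / 217.691200 eV = 5.6954 nm

This energy equals the ionization energy from the n = 1 state of Be³⁺.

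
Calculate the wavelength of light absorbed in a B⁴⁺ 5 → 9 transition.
131.80799 nm

First, find the transition energy using E_n = -13.6057 Z² / n² eV:
E_5 = -13.6057 × 5² / 5² = -13.605700000 eV
E_9 = -13.6057 × 5² / 9² = -4.199290123 eV

Photon energy: |ΔE| = |E_9 - E_5| = 9.406409877 eV

Convert to wavelength using E = hc/λ with hc = 1239.84 eV·nm:
λ = hc/E = 1239.84 eV·nm / 9.406409877 eV
λ = 131.80799 nm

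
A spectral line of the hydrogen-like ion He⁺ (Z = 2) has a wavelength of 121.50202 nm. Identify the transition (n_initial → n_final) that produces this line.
n = 4 → n = 2

First, find the photon energy from the wavelength (hc = 1239.84 eV·nm):
E = hc/λ = 1239.84 eV·nm / 121.50202 nm = 10.204275 eV

The energy levels of He⁺ satisfy E_n = -13.6057 × 2² / n² eV, so an emission n_i → n_f releases
ΔE = 13.6057 × 2² × (1/n_f² − 1/n_i²) eV.

Setting ΔE equal to the photon energy:
1/n_f² − 1/n_i² = 10.204275 / (13.6057 × 2²) = 0.18750000

Since 1/n_i² must be positive, we need 1/n_f² > 0.18750000, i.e. n_f ≤ 2. For each allowed n_f, solve n_i = (1/n_f² − 0.18750000)^(−1/2) and check whether it is a whole number:
  n_f = 1: 1/n_i² = 1.00000000 − 0.18750000 = 0.81250000 → n_i = 1.109  (not an integer) ✗
  n_f = 2: 1/n_i² = 0.25000000 − 0.18750000 = 0.06250000 → n_i = 4.000  → integer, n_i = 4 ✓

Only n_f = 2 gives an integer upper level, n_i = 4.

The transition is from n = 4 to n = 2 (emission).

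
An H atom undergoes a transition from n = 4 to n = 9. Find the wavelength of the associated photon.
1816.92248 nm

First, find the transition energy using E_n = -13.6057 / n² eV:
E_4 = -13.6057 / 4² = -0.85035625000 eV
E_9 = -13.6057 / 9² = -0.16797160494 eV

Photon energy: |ΔE| = |E_9 - E_4| = 0.68238464506 eV

Convert to wavelength using E = hc/λ with hc = 1239.84 eV·nm:
λ = hc/E = 1239.84 eV·nm / 0.68238464506 eV
λ = 1816.92248 nm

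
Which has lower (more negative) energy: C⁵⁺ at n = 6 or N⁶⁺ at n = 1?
N⁶⁺ at n = 1 (E = -666.679 eV)

Using E_n = -13.6057 Z² / n² eV:

C⁵⁺ (Z = 6) at n = 6:
E = -13.6057 × 6² / 6² = -13.6057 × 36 / 36 = -13.605700 eV

N⁶⁺ (Z = 7) at n = 1:
E = -13.6057 × 7² / 1² = -13.6057 × 49 / 1 = -666.679300 eV

Since -666.679300 eV < -13.605700 eV,
N⁶⁺ at n = 1 is more tightly bound (requires more energy to ionize).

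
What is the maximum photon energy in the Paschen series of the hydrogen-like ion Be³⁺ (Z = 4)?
24.1879 eV

The series limit corresponds to the transition from n = ∞ to n = 3.
This is the highest energy (shortest wavelength) transition in the Paschen series.

E_∞ = 0 eV
E_3 = -13.6057 × 4² / 3² = -24.1879 eV

Energy at series limit:
ΔE = E_∞ - E_3 = 0 - (-24.1879) = 24.1879 eV

This energy equals the ionization energy from the n = 3 state of Be³⁺.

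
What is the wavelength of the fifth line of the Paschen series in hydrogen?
954.343120 nm

The lines of a series are numbered from the longest wavelength (smallest ΔE) outward; the fifth line is the transition from n = n_f + 5 to n_f.
The Paschen series has all transitions ending at n_f = 3.

For H, the fifth line (ε-line) is the jump from n = 8 to n = 3:
E_8 = -13.6057 / 8² = -0.2125890625 eV
E_3 = -13.6057 / 3² = -1.5117444444 eV
ΔE = E_8 - E_3 = 1.2991553819 eV

λ = hc/E = 1239.84 eV·nm / 1.2991553819 eV
λ = 954.343120 nm

This is the ε-line of the Paschen series in H.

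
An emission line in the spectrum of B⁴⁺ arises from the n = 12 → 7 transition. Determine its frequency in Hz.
1.11e+15 Hz

First, find the transition energy:
E_12 = -13.6057 × 5² / 12² = -2.36210 eV
E_7 = -13.6057 × 5² / 7² = -6.94168 eV
|ΔE| = |E_7 - E_12| = 4.57958 eV

Convert to Joules: E = 4.57958 eV × (1.602177 × 10⁻¹⁹ J/eV) = 7.3373e-19 J

Using E = hf:
f = E/h = 7.3373e-19 J / (6.62607 × 10⁻³⁴ J·s)
f = 1.11e+15 Hz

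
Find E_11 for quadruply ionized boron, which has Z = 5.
-2.811095 eV

For hydrogen-like ions, the energy levels scale with Z²:
E_n = -13.6057 Z² / n² eV

For B⁴⁺ (Z = 5) at n = 11:
E_11 = -13.6057 × 5² / 11²
E_11 = -13.6057 × 25 / 121
E_11 = -340.1425 / 121
E_11 = -2.811095 eV

The energy is 25 times more negative than hydrogen at the same n due to the stronger nuclear charge.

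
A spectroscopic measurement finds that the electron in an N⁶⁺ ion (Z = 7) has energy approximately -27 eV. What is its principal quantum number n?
n = 5

The exact energy levels follow E_n = -13.6057 Z² / n² eV with Z = 7.

The measured value (-27 eV) is reported to only 2 significant figures, so we must test candidate n values and see which one matches to that precision.

Candidate energies:
  n = 3:  E = -13.6057 × 7² / 3² = -74.07548 eV
  n = 4:  E = -13.6057 × 7² / 4² = -41.66746 eV
  n = 5:  E = -13.6057 × 7² / 5² = -26.66717 eV  ← matches
  n = 6:  E = -13.6057 × 7² / 6² = -18.51887 eV
  n = 7:  E = -13.6057 × 7² / 7² = -13.60570 eV

Checking against the measurement of -27 eV (2 sig figs), only n = 5 agrees:
E_5 = -26.66717 eV, which rounds to -27 eV ✓

Therefore n = 5.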